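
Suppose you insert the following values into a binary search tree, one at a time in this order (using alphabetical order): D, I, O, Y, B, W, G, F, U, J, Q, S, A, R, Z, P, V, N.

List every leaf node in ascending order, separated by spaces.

Insert D: tree is empty, so D becomes the root.
Insert I: I > D → go right. Place as right child of D.
Insert O: O > D → go right; O > I → go right. Place as right child of I.
Insert Y: Y > D → go right; Y > I → go right; Y > O → go right. Place as right child of O.
Insert B: B < D → go left. Place as left child of D.
Insert W: W > D → go right; W > I → go right; W > O → go right; W < Y → go left. Place as left child of Y.
Insert G: G > D → go right; G < I → go left. Place as left child of I.
Insert F: F > D → go right; F < I → go left; F < G → go left. Place as left child of G.
Insert U: U > D → go right; U > I → go right; U > O → go right; U < Y → go left; U < W → go left. Place as left child of W.
Insert J: J > D → go right; J > I → go right; J < O → go left. Place as left child of O.
Insert Q: Q > D → go right; Q > I → go right; Q > O → go right; Q < Y → go left; Q < W → go left; Q < U → go left. Place as left child of U.
Insert S: S > D → go right; S > I → go right; S > O → go right; S < Y → go left; S < W → go left; S < U → go left; S > Q → go right. Place as right child of Q.
Insert A: A < D → go left; A < B → go left. Place as left child of B.
Insert R: R > D → go right; R > I → go right; R > O → go right; R < Y → go left; R < W → go left; R < U → go left; R > Q → go right; R < S → go left. Place as left child of S.
Insert Z: Z > D → go right; Z > I → go right; Z > O → go right; Z > Y → go right. Place as right child of Y.
Insert P: P > D → go right; P > I → go right; P > O → go right; P < Y → go left; P < W → go left; P < U → go left; P < Q → go left. Place as left child of Q.
Insert V: V > D → go right; V > I → go right; V > O → go right; V < Y → go left; V < W → go left; V > U → go right. Place as right child of U.
Insert N: N > D → go right; N > I → go right; N < O → go left; N > J → go right. Place as right child of J.

A F N P R V Z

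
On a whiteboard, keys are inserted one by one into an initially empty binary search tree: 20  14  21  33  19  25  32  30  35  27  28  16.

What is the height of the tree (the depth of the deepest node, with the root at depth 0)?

7

Insert 20: tree is empty, so 20 becomes the root.
Insert 14: 14 < 20 → go left. Place as left child of 20.
Insert 21: 21 > 20 → go right. Place as right child of 20.
Insert 33: 33 > 20 → go right; 33 > 21 → go right. Place as right child of 21.
Insert 19: 19 < 20 → go left; 19 > 14 → go right. Place as right child of 14.
Insert 25: 25 > 20 → go right; 25 > 21 → go right; 25 < 33 → go left. Place as left child of 33.
Insert 32: 32 > 20 → go right; 32 > 21 → go right; 32 < 33 → go left; 32 > 25 → go right. Place as right child of 25.
Insert 30: 30 > 20 → go right; 30 > 21 → go right; 30 < 33 → go left; 30 > 25 → go right; 30 < 32 → go left. Place as left child of 32.
Insert 35: 35 > 20 → go right; 35 > 21 → go right; 35 > 33 → go right. Place as right child of 33.
Insert 27: 27 > 20 → go right; 27 > 21 → go right; 27 < 33 → go left; 27 > 25 → go right; 27 < 32 → go left; 27 < 30 → go left. Place as left child of 30.
Insert 28: 28 > 20 → go right; 28 > 21 → go right; 28 < 33 → go left; 28 > 25 → go right; 28 < 32 → go left; 28 < 30 → go left; 28 > 27 → go right. Place as right child of 27.
Insert 16: 16 < 20 → go left; 16 > 14 → go right; 16 < 19 → go left. Place as left child of 19.

The deepest node is 28 at depth 7.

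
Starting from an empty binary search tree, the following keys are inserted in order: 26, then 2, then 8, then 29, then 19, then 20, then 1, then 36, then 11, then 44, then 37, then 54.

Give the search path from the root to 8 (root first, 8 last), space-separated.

26 2 8

26: root
2: left child of 26 (depth 1)
8: right child of 2 (depth 2)
29: right child of 26 (depth 1)
19: right child of 8 (depth 3)
20: right child of 19 (depth 4)
1: left child of 2 (depth 2)
36: right child of 29 (depth 2)
11: left child of 19 (depth 4)
44: right child of 36 (depth 3)
37: left child of 44 (depth 4)
54: right child of 44 (depth 4)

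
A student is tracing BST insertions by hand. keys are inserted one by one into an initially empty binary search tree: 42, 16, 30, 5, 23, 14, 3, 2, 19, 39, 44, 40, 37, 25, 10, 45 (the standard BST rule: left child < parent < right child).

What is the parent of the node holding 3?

5

Insert 42: tree is empty, so 42 becomes the root.
Insert 16: 16 < 42 → go left. Place as left child of 42.
Insert 30: 30 < 42 → go left; 30 > 16 → go right. Place as right child of 16.
Insert 5: 5 < 42 → go left; 5 < 16 → go left. Place as left child of 16.
Insert 23: 23 < 42 → go left; 23 > 16 → go right; 23 < 30 → go left. Place as left child of 30.
Insert 14: 14 < 42 → go left; 14 < 16 → go left; 14 > 5 → go right. Place as right child of 5.
Insert 3: 3 < 42 → go left; 3 < 16 → go left; 3 < 5 → go left. Place as left child of 5.
Insert 2: 2 < 42 → go left; 2 < 16 → go left; 2 < 5 → go left; 2 < 3 → go left. Place as left child of 3.
Insert 19: 19 < 42 → go left; 19 > 16 → go right; 19 < 30 → go left; 19 < 23 → go left. Place as left child of 23.
Insert 39: 39 < 42 → go left; 39 > 16 → go right; 39 > 30 → go right. Place as right child of 30.
Insert 44: 44 > 42 → go right. Place as right child of 42.
Insert 40: 40 < 42 → go left; 40 > 16 → go right; 40 > 30 → go right; 40 > 39 → go right. Place as right child of 39.
Insert 37: 37 < 42 → go left; 37 > 16 → go right; 37 > 30 → go right; 37 < 39 → go left. Place as left child of 39.
Insert 25: 25 < 42 → go left; 25 > 16 → go right; 25 < 30 → go left; 25 > 23 → go right. Place as right child of 23.
Insert 10: 10 < 42 → go left; 10 < 16 → go left; 10 > 5 → go right; 10 < 14 → go left. Place as left child of 14.
Insert 45: 45 > 42 → go right; 45 > 44 → go right. Place as right child of 44.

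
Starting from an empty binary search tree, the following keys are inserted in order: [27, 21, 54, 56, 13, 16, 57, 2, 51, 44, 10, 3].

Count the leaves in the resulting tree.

4

Resulting structure (node: left, right):
  27: L=21, R=54
  21: L=13, R=–
  54: L=51, R=56
  56: L=–, R=57
  13: L=2, R=16
  16: L=–, R=–
  57: L=–, R=–
  2: L=–, R=10
  51: L=44, R=–
  44: L=–, R=–
  10: L=3, R=–
  3: L=–, R=–

Leaves: 3, 16, 44, 57 — 4 in total.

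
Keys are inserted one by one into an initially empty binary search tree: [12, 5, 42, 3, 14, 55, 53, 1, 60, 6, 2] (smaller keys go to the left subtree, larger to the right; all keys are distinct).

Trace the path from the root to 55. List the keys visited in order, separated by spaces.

12 42 55

Resulting structure (node: left, right):
  12: L=5, R=42
  5: L=3, R=6
  42: L=14, R=55
  3: L=1, R=–
  14: L=–, R=–
  55: L=53, R=60
  53: L=–, R=–
  1: L=–, R=2
  60: L=–, R=–
  6: L=–, R=–
  2: L=–, R=–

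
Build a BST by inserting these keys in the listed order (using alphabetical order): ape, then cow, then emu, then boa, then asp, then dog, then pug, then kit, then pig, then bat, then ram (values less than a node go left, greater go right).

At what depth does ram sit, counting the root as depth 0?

Resulting structure (node: left, right):
  ape: L=–, R=cow
  cow: L=boa, R=emu
  emu: L=dog, R=pug
  boa: L=asp, R=–
  asp: L=–, R=bat
  dog: L=–, R=–
  pug: L=kit, R=ram
  kit: L=–, R=pig
  pig: L=–, R=–
  bat: L=–, R=–
  ram: L=–, R=–

Path to ram: ape → cow → emu → pug → ram, which is 4 edges.

4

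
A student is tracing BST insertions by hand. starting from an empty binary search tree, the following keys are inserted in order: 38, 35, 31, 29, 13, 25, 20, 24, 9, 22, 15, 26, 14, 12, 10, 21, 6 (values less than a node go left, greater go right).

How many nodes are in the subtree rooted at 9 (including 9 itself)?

4

Insert 38: tree is empty, so 38 becomes the root.
Insert 35: 35 < 38 → go left. Place as left child of 38.
Insert 31: 31 < 38 → go left; 31 < 35 → go left. Place as left child of 35.
Insert 29: 29 < 38 → go left; 29 < 35 → go left; 29 < 31 → go left. Place as left child of 31.
Insert 13: 13 < 38 → go left; 13 < 35 → go left; 13 < 31 → go left; 13 < 29 → go left. Place as left child of 29.
Insert 25: 25 < 38 → go left; 25 < 35 → go left; 25 < 31 → go left; 25 < 29 → go left; 25 > 13 → go right. Place as right child of 13.
Insert 20: 20 < 38 → go left; 20 < 35 → go left; 20 < 31 → go left; 20 < 29 → go left; 20 > 13 → go right; 20 < 25 → go left. Place as left child of 25.
Insert 24: 24 < 38 → go left; 24 < 35 → go left; 24 < 31 → go left; 24 < 29 → go left; 24 > 13 → go right; 24 < 25 → go left; 24 > 20 → go right. Place as right child of 20.
Insert 9: 9 < 38 → go left; 9 < 35 → go left; 9 < 31 → go left; 9 < 29 → go left; 9 < 13 → go left. Place as left child of 13.
Insert 22: 22 < 38 → go left; 22 < 35 → go left; 22 < 31 → go left; 22 < 29 → go left; 22 > 13 → go right; 22 < 25 → go left; 22 > 20 → go right; 22 < 24 → go left. Place as left child of 24.
Insert 15: 15 < 38 → go left; 15 < 35 → go left; 15 < 31 → go left; 15 < 29 → go left; 15 > 13 → go right; 15 < 25 → go left; 15 < 20 → go left. Place as left child of 20.
Insert 26: 26 < 38 → go left; 26 < 35 → go left; 26 < 31 → go left; 26 < 29 → go left; 26 > 13 → go right; 26 > 25 → go right. Place as right child of 25.
Insert 14: 14 < 38 → go left; 14 < 35 → go left; 14 < 31 → go left; 14 < 29 → go left; 14 > 13 → go right; 14 < 25 → go left; 14 < 20 → go left; 14 < 15 → go left. Place as left child of 15.
Insert 12: 12 < 38 → go left; 12 < 35 → go left; 12 < 31 → go left; 12 < 29 → go left; 12 < 13 → go left; 12 > 9 → go right. Place as right child of 9.
Insert 10: 10 < 38 → go left; 10 < 35 → go left; 10 < 31 → go left; 10 < 29 → go left; 10 < 13 → go left; 10 > 9 → go right; 10 < 12 → go left. Place as left child of 12.
Insert 21: 21 < 38 → go left; 21 < 35 → go left; 21 < 31 → go left; 21 < 29 → go left; 21 > 13 → go right; 21 < 25 → go left; 21 > 20 → go right; 21 < 24 → go left; 21 < 22 → go left. Place as left child of 22.
Insert 6: 6 < 38 → go left; 6 < 35 → go left; 6 < 31 → go left; 6 < 29 → go left; 6 < 13 → go left; 6 < 9 → go left. Place as left child of 9.

Subtree rooted at 9 contains: 9, 6, 12, 10 — 4 nodes.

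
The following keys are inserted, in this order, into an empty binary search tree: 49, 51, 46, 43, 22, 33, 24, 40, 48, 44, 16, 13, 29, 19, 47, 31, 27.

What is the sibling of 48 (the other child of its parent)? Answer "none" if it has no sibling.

43

49: root
51: right child of 49 (depth 1)
46: left child of 49 (depth 1)
43: left child of 46 (depth 2)
22: left child of 43 (depth 3)
33: right child of 22 (depth 4)
24: left child of 33 (depth 5)
40: right child of 33 (depth 5)
48: right child of 46 (depth 2)
44: right child of 43 (depth 3)
16: left child of 22 (depth 4)
13: left child of 16 (depth 5)
29: right child of 24 (depth 6)
19: right child of 16 (depth 5)
47: left child of 48 (depth 3)
31: right child of 29 (depth 7)
27: left child of 29 (depth 7)

48's parent is 46; the other child of 46 is 43.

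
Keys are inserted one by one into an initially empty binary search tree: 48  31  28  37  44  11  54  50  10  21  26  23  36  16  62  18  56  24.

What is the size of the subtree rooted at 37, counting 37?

48: root
31: left child of 48 (depth 1)
28: left child of 31 (depth 2)
37: right child of 31 (depth 2)
44: right child of 37 (depth 3)
11: left child of 28 (depth 3)
54: right child of 48 (depth 1)
50: left child of 54 (depth 2)
10: left child of 11 (depth 4)
21: right child of 11 (depth 4)
26: right child of 21 (depth 5)
23: left child of 26 (depth 6)
36: left child of 37 (depth 3)
16: left child of 21 (depth 5)
62: right child of 54 (depth 2)
18: right child of 16 (depth 6)
56: left child of 62 (depth 3)
24: right child of 23 (depth 7)

Subtree rooted at 37 contains: 37, 36, 44 — 3 nodes.

3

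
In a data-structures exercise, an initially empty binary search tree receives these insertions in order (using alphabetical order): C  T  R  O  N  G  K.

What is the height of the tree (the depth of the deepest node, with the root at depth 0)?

C: root
T: right child of C (depth 1)
R: left child of T (depth 2)
O: left child of R (depth 3)
N: left child of O (depth 4)
G: left child of N (depth 5)
K: right child of G (depth 6)

The deepest node is K at depth 6.

6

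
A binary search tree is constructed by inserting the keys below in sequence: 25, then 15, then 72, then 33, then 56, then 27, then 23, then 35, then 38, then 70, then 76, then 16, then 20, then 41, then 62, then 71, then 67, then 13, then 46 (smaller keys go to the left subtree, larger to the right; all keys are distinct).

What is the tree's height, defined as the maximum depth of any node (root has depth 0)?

Resulting structure (node: left, right):
  25: L=15, R=72
  15: L=13, R=23
  72: L=33, R=76
  33: L=27, R=56
  56: L=35, R=70
  27: L=–, R=–
  23: L=16, R=–
  35: L=–, R=38
  38: L=–, R=41
  70: L=62, R=71
  76: L=–, R=–
  16: L=–, R=20
  20: L=–, R=–
  41: L=–, R=46
  62: L=–, R=67
  71: L=–, R=–
  67: L=–, R=–
  13: L=–, R=–
  46: L=–, R=–

The deepest node is 46 at depth 7.

7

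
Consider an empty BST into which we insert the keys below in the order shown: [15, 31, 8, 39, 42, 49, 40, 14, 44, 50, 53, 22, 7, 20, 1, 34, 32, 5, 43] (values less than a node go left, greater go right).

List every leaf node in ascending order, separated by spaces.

5 14 20 32 40 43 53

Insert 15: tree is empty, so 15 becomes the root.
Insert 31: 31 > 15 → go right. Place as right child of 15.
Insert 8: 8 < 15 → go left. Place as left child of 15.
Insert 39: 39 > 15 → go right; 39 > 31 → go right. Place as right child of 31.
Insert 42: 42 > 15 → go right; 42 > 31 → go right; 42 > 39 → go right. Place as right child of 39.
Insert 49: 49 > 15 → go right; 49 > 31 → go right; 49 > 39 → go right; 49 > 42 → go right. Place as right child of 42.
Insert 40: 40 > 15 → go right; 40 > 31 → go right; 40 > 39 → go right; 40 < 42 → go left. Place as left child of 42.
Insert 14: 14 < 15 → go left; 14 > 8 → go right. Place as right child of 8.
Insert 44: 44 > 15 → go right; 44 > 31 → go right; 44 > 39 → go right; 44 > 42 → go right; 44 < 49 → go left. Place as left child of 49.
Insert 50: 50 > 15 → go right; 50 > 31 → go right; 50 > 39 → go right; 50 > 42 → go right; 50 > 49 → go right. Place as right child of 49.
Insert 53: 53 > 15 → go right; 53 > 31 → go right; 53 > 39 → go right; 53 > 42 → go right; 53 > 49 → go right; 53 > 50 → go right. Place as right child of 50.
Insert 22: 22 > 15 → go right; 22 < 31 → go left. Place as left child of 31.
Insert 7: 7 < 15 → go left; 7 < 8 → go left. Place as left child of 8.
Insert 20: 20 > 15 → go right; 20 < 31 → go left; 20 < 22 → go left. Place as left child of 22.
Insert 1: 1 < 15 → go left; 1 < 8 → go left; 1 < 7 → go left. Place as left child of 7.
Insert 34: 34 > 15 → go right; 34 > 31 → go right; 34 < 39 → go left. Place as left child of 39.
Insert 32: 32 > 15 → go right; 32 > 31 → go right; 32 < 39 → go left; 32 < 34 → go left. Place as left child of 34.
Insert 5: 5 < 15 → go left; 5 < 8 → go left; 5 < 7 → go left; 5 > 1 → go right. Place as right child of 1.
Insert 43: 43 > 15 → go right; 43 > 31 → go right; 43 > 39 → go right; 43 > 42 → go right; 43 < 49 → go left; 43 < 44 → go left. Place as left child of 44.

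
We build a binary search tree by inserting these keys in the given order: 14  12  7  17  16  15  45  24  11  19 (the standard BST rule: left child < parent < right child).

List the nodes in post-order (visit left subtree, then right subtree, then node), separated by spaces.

Resulting structure (node: left, right):
  14: L=12, R=17
  12: L=7, R=–
  7: L=–, R=11
  17: L=16, R=45
  16: L=15, R=–
  15: L=–, R=–
  45: L=24, R=–
  24: L=19, R=–
  11: L=–, R=–
  19: L=–, R=–

11 7 12 15 16 19 24 45 17 14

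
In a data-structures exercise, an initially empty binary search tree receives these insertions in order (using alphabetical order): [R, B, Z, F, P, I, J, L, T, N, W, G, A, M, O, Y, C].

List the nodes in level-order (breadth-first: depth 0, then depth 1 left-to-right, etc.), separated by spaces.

R: root
B: left child of R (depth 1)
Z: right child of R (depth 1)
F: right child of B (depth 2)
P: right child of F (depth 3)
I: left child of P (depth 4)
J: right child of I (depth 5)
L: right child of J (depth 6)
T: left child of Z (depth 2)
N: right child of L (depth 7)
W: right child of T (depth 3)
G: left child of I (depth 5)
A: left child of B (depth 2)
M: left child of N (depth 8)
O: right child of N (depth 8)
Y: right child of W (depth 4)
C: left child of F (depth 3)

R B Z A F T C P W I Y G J L N M O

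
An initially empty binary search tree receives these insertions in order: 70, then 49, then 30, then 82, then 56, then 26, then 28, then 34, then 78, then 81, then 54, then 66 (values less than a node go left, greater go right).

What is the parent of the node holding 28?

Insert 70: tree is empty, so 70 becomes the root.
Insert 49: 49 < 70 → go left. Place as left child of 70.
Insert 30: 30 < 70 → go left; 30 < 49 → go left. Place as left child of 49.
Insert 82: 82 > 70 → go right. Place as right child of 70.
Insert 56: 56 < 70 → go left; 56 > 49 → go right. Place as right child of 49.
Insert 26: 26 < 70 → go left; 26 < 49 → go left; 26 < 30 → go left. Place as left child of 30.
Insert 28: 28 < 70 → go left; 28 < 49 → go left; 28 < 30 → go left; 28 > 26 → go right. Place as right child of 26.
Insert 34: 34 < 70 → go left; 34 < 49 → go left; 34 > 30 → go right. Place as right child of 30.
Insert 78: 78 > 70 → go right; 78 < 82 → go left. Place as left child of 82.
Insert 81: 81 > 70 → go right; 81 < 82 → go left; 81 > 78 → go right. Place as right child of 78.
Insert 54: 54 < 70 → go left; 54 > 49 → go right; 54 < 56 → go left. Place as left child of 56.
Insert 66: 66 < 70 → go left; 66 > 49 → go right; 66 > 56 → go right. Place as right child of 56.

26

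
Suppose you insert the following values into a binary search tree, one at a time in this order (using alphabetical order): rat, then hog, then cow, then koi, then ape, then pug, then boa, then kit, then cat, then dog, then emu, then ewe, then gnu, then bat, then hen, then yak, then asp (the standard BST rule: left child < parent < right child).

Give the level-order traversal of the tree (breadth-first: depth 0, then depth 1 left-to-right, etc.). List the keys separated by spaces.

rat: root
hog: left child of rat (depth 1)
cow: left child of hog (depth 2)
koi: right child of hog (depth 2)
ape: left child of cow (depth 3)
pug: right child of koi (depth 3)
boa: right child of ape (depth 4)
kit: left child of koi (depth 3)
cat: right child of boa (depth 5)
dog: right child of cow (depth 3)
emu: right child of dog (depth 4)
ewe: right child of emu (depth 5)
gnu: right child of ewe (depth 6)
bat: left child of boa (depth 5)
hen: right child of gnu (depth 7)
yak: right child of rat (depth 1)
asp: left child of bat (depth 6)

rat hog yak cow koi ape dog kit pug boa emu bat cat ewe asp gnu hen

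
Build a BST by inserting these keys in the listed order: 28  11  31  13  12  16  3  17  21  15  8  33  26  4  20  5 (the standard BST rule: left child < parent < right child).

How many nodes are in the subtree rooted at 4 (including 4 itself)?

Insert 28: tree is empty, so 28 becomes the root.
Insert 11: 11 < 28 → go left. Place as left child of 28.
Insert 31: 31 > 28 → go right. Place as right child of 28.
Insert 13: 13 < 28 → go left; 13 > 11 → go right. Place as right child of 11.
Insert 12: 12 < 28 → go left; 12 > 11 → go right; 12 < 13 → go left. Place as left child of 13.
Insert 16: 16 < 28 → go left; 16 > 11 → go right; 16 > 13 → go right. Place as right child of 13.
Insert 3: 3 < 28 → go left; 3 < 11 → go left. Place as left child of 11.
Insert 17: 17 < 28 → go left; 17 > 11 → go right; 17 > 13 → go right; 17 > 16 → go right. Place as right child of 16.
Insert 21: 21 < 28 → go left; 21 > 11 → go right; 21 > 13 → go right; 21 > 16 → go right; 21 > 17 → go right. Place as right child of 17.
Insert 15: 15 < 28 → go left; 15 > 11 → go right; 15 > 13 → go right; 15 < 16 → go left. Place as left child of 16.
Insert 8: 8 < 28 → go left; 8 < 11 → go left; 8 > 3 → go right. Place as right child of 3.
Insert 33: 33 > 28 → go right; 33 > 31 → go right. Place as right child of 31.
Insert 26: 26 < 28 → go left; 26 > 11 → go right; 26 > 13 → go right; 26 > 16 → go right; 26 > 17 → go right; 26 > 21 → go right. Place as right child of 21.
Insert 4: 4 < 28 → go left; 4 < 11 → go left; 4 > 3 → go right; 4 < 8 → go left. Place as left child of 8.
Insert 20: 20 < 28 → go left; 20 > 11 → go right; 20 > 13 → go right; 20 > 16 → go right; 20 > 17 → go right; 20 < 21 → go left. Place as left child of 21.
Insert 5: 5 < 28 → go left; 5 < 11 → go left; 5 > 3 → go right; 5 < 8 → go left; 5 > 4 → go right. Place as right child of 4.

Subtree rooted at 4 contains: 4, 5 — 2 nodes.

2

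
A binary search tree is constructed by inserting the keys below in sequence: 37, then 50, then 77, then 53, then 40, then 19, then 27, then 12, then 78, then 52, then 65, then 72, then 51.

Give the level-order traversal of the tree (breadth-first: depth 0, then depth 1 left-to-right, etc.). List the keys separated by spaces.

37 19 50 12 27 40 77 53 78 52 65 51 72

37: root
50: right child of 37 (depth 1)
77: right child of 50 (depth 2)
53: left child of 77 (depth 3)
40: left child of 50 (depth 2)
19: left child of 37 (depth 1)
27: right child of 19 (depth 2)
12: left child of 19 (depth 2)
78: right child of 77 (depth 3)
52: left child of 53 (depth 4)
65: right child of 53 (depth 4)
72: right child of 65 (depth 5)
51: left child of 52 (depth 5)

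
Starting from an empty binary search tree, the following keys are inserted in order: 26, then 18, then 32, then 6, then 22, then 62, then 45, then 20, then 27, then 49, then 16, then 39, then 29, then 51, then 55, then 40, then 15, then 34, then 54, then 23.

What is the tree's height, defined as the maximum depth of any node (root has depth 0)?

Resulting structure (node: left, right):
  26: L=18, R=32
  18: L=6, R=22
  32: L=27, R=62
  6: L=–, R=16
  22: L=20, R=23
  62: L=45, R=–
  45: L=39, R=49
  20: L=–, R=–
  27: L=–, R=29
  49: L=–, R=51
  16: L=15, R=–
  39: L=34, R=40
  29: L=–, R=–
  51: L=–, R=55
  55: L=54, R=–
  40: L=–, R=–
  15: L=–, R=–
  34: L=–, R=–
  54: L=–, R=–
  23: L=–, R=–

The deepest node is 54 at depth 7.

7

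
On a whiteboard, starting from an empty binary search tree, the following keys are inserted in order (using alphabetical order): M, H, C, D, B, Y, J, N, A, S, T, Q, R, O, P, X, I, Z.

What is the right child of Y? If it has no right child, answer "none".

Z

Resulting structure (node: left, right):
  M: L=H, R=Y
  H: L=C, R=J
  C: L=B, R=D
  D: L=–, R=–
  B: L=A, R=–
  Y: L=N, R=Z
  J: L=I, R=–
  N: L=–, R=S
  A: L=–, R=–
  S: L=Q, R=T
  T: L=–, R=X
  Q: L=O, R=R
  R: L=–, R=–
  O: L=–, R=P
  P: L=–, R=–
  X: L=–, R=–
  I: L=–, R=–
  Z: L=–, R=–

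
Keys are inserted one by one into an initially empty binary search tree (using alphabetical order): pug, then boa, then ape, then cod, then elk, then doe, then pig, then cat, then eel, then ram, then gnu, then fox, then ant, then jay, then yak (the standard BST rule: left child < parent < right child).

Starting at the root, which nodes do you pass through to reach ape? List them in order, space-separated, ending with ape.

pug: root
boa: left child of pug (depth 1)
ape: left child of boa (depth 2)
cod: right child of boa (depth 2)
elk: right child of cod (depth 3)
doe: left child of elk (depth 4)
pig: right child of elk (depth 4)
cat: left child of cod (depth 3)
eel: right child of doe (depth 5)
ram: right child of pug (depth 1)
gnu: left child of pig (depth 5)
fox: left child of gnu (depth 6)
ant: left child of ape (depth 3)
jay: right child of gnu (depth 6)
yak: right child of ram (depth 2)

pug boa ape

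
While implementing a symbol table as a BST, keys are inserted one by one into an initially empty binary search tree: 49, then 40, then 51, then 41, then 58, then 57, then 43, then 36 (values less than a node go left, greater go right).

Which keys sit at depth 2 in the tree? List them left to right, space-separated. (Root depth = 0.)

36 41 58

Resulting structure (node: left, right):
  49: L=40, R=51
  40: L=36, R=41
  51: L=–, R=58
  41: L=–, R=43
  58: L=57, R=–
  57: L=–, R=–
  43: L=–, R=–
  36: L=–, R=–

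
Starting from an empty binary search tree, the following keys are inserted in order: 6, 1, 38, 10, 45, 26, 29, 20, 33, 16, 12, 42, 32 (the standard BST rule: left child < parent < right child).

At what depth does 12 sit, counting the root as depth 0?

6: root
1: left child of 6 (depth 1)
38: right child of 6 (depth 1)
10: left child of 38 (depth 2)
45: right child of 38 (depth 2)
26: right child of 10 (depth 3)
29: right child of 26 (depth 4)
20: left child of 26 (depth 4)
33: right child of 29 (depth 5)
16: left child of 20 (depth 5)
12: left child of 16 (depth 6)
42: left child of 45 (depth 3)
32: left child of 33 (depth 6)

Path to 12: 6 → 38 → 10 → 26 → 20 → 16 → 12, which is 6 edges.

6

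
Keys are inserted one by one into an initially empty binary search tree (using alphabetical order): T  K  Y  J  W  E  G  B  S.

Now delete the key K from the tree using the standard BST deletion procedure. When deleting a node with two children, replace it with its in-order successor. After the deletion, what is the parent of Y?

T: root
K: left child of T (depth 1)
Y: right child of T (depth 1)
J: left child of K (depth 2)
W: left child of Y (depth 2)
E: left child of J (depth 3)
G: right child of E (depth 4)
B: left child of E (depth 4)
S: right child of K (depth 2)

Delete K (two children — replace with in-order successor).
After deletion, Y's parent is T.

T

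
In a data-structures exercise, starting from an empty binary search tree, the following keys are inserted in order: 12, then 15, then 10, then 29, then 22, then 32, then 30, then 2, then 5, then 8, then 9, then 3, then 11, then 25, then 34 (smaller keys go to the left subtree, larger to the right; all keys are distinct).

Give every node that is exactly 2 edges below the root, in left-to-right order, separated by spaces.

Insert 12: tree is empty, so 12 becomes the root.
Insert 15: 15 > 12 → go right. Place as right child of 12.
Insert 10: 10 < 12 → go left. Place as left child of 12.
Insert 29: 29 > 12 → go right; 29 > 15 → go right. Place as right child of 15.
Insert 22: 22 > 12 → go right; 22 > 15 → go right; 22 < 29 → go left. Place as left child of 29.
Insert 32: 32 > 12 → go right; 32 > 15 → go right; 32 > 29 → go right. Place as right child of 29.
Insert 30: 30 > 12 → go right; 30 > 15 → go right; 30 > 29 → go right; 30 < 32 → go left. Place as left child of 32.
Insert 2: 2 < 12 → go left; 2 < 10 → go left. Place as left child of 10.
Insert 5: 5 < 12 → go left; 5 < 10 → go left; 5 > 2 → go right. Place as right child of 2.
Insert 8: 8 < 12 → go left; 8 < 10 → go left; 8 > 2 → go right; 8 > 5 → go right. Place as right child of 5.
Insert 9: 9 < 12 → go left; 9 < 10 → go left; 9 > 2 → go right; 9 > 5 → go right; 9 > 8 → go right. Place as right child of 8.
Insert 3: 3 < 12 → go left; 3 < 10 → go left; 3 > 2 → go right; 3 < 5 → go left. Place as left child of 5.
Insert 11: 11 < 12 → go left; 11 > 10 → go right. Place as right child of 10.
Insert 25: 25 > 12 → go right; 25 > 15 → go right; 25 < 29 → go left; 25 > 22 → go right. Place as right child of 22.
Insert 34: 34 > 12 → go right; 34 > 15 → go right; 34 > 29 → go right; 34 > 32 → go right. Place as right child of 32.

2 11 29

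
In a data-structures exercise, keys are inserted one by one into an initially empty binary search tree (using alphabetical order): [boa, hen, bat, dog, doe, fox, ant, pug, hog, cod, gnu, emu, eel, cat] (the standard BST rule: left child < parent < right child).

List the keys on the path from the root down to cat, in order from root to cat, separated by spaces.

boa hen dog doe cod cat

Resulting structure (node: left, right):
  boa: L=bat, R=hen
  hen: L=dog, R=pug
  bat: L=ant, R=–
  dog: L=doe, R=fox
  doe: L=cod, R=–
  fox: L=emu, R=gnu
  ant: L=–, R=–
  pug: L=hog, R=–
  hog: L=–, R=–
  cod: L=cat, R=–
  gnu: L=–, R=–
  emu: L=eel, R=–
  eel: L=–, R=–
  cat: L=–, R=–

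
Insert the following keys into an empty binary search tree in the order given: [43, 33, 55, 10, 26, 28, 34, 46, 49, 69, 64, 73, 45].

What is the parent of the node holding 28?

26

Insert 43: tree is empty, so 43 becomes the root.
Insert 33: 33 < 43 → go left. Place as left child of 43.
Insert 55: 55 > 43 → go right. Place as right child of 43.
Insert 10: 10 < 43 → go left; 10 < 33 → go left. Place as left child of 33.
Insert 26: 26 < 43 → go left; 26 < 33 → go left; 26 > 10 → go right. Place as right child of 10.
Insert 28: 28 < 43 → go left; 28 < 33 → go left; 28 > 10 → go right; 28 > 26 → go right. Place as right child of 26.
Insert 34: 34 < 43 → go left; 34 > 33 → go right. Place as right child of 33.
Insert 46: 46 > 43 → go right; 46 < 55 → go left. Place as left child of 55.
Insert 49: 49 > 43 → go right; 49 < 55 → go left; 49 > 46 → go right. Place as right child of 46.
Insert 69: 69 > 43 → go right; 69 > 55 → go right. Place as right child of 55.
Insert 64: 64 > 43 → go right; 64 > 55 → go right; 64 < 69 → go left. Place as left child of 69.
Insert 73: 73 > 43 → go right; 73 > 55 → go right; 73 > 69 → go right. Place as right child of 69.
Insert 45: 45 > 43 → go right; 45 < 55 → go left; 45 < 46 → go left. Place as left child of 46.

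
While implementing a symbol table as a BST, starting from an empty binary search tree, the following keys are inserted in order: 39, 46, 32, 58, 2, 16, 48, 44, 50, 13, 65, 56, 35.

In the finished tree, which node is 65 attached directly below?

58

Resulting structure (node: left, right):
  39: L=32, R=46
  46: L=44, R=58
  32: L=2, R=35
  58: L=48, R=65
  2: L=–, R=16
  16: L=13, R=–
  48: L=–, R=50
  44: L=–, R=–
  50: L=–, R=56
  13: L=–, R=–
  65: L=–, R=–
  56: L=–, R=–
  35: L=–, R=–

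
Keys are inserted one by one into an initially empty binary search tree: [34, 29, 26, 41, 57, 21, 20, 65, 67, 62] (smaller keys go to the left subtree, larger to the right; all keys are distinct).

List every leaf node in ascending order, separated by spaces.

20 62 67

34: root
29: left child of 34 (depth 1)
26: left child of 29 (depth 2)
41: right child of 34 (depth 1)
57: right child of 41 (depth 2)
21: left child of 26 (depth 3)
20: left child of 21 (depth 4)
65: right child of 57 (depth 3)
67: right child of 65 (depth 4)
62: left child of 65 (depth 4)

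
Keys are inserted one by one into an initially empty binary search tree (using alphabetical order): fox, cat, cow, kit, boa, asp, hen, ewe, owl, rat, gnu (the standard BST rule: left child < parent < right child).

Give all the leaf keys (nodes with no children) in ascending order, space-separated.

fox: root
cat: left child of fox (depth 1)
cow: right child of cat (depth 2)
kit: right child of fox (depth 1)
boa: left child of cat (depth 2)
asp: left child of boa (depth 3)
hen: left child of kit (depth 2)
ewe: right child of cow (depth 3)
owl: right child of kit (depth 2)
rat: right child of owl (depth 3)
gnu: left child of hen (depth 3)

asp ewe gnu rat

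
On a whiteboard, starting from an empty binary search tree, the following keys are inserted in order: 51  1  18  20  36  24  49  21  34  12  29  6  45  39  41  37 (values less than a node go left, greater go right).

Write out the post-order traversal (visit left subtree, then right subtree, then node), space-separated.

51: root
1: left child of 51 (depth 1)
18: right child of 1 (depth 2)
20: right child of 18 (depth 3)
36: right child of 20 (depth 4)
24: left child of 36 (depth 5)
49: right child of 36 (depth 5)
21: left child of 24 (depth 6)
34: right child of 24 (depth 6)
12: left child of 18 (depth 3)
29: left child of 34 (depth 7)
6: left child of 12 (depth 4)
45: left child of 49 (depth 6)
39: left child of 45 (depth 7)
41: right child of 39 (depth 8)
37: left child of 39 (depth 8)

6 12 21 29 34 24 37 41 39 45 49 36 20 18 1 51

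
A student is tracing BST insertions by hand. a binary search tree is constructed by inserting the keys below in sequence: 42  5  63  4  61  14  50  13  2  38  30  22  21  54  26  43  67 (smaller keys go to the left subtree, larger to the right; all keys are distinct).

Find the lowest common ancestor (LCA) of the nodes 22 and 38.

Insert 42: tree is empty, so 42 becomes the root.
Insert 5: 5 < 42 → go left. Place as left child of 42.
Insert 63: 63 > 42 → go right. Place as right child of 42.
Insert 4: 4 < 42 → go left; 4 < 5 → go left. Place as left child of 5.
Insert 61: 61 > 42 → go right; 61 < 63 → go left. Place as left child of 63.
Insert 14: 14 < 42 → go left; 14 > 5 → go right. Place as right child of 5.
Insert 50: 50 > 42 → go right; 50 < 63 → go left; 50 < 61 → go left. Place as left child of 61.
Insert 13: 13 < 42 → go left; 13 > 5 → go right; 13 < 14 → go left. Place as left child of 14.
Insert 2: 2 < 42 → go left; 2 < 5 → go left; 2 < 4 → go left. Place as left child of 4.
Insert 38: 38 < 42 → go left; 38 > 5 → go right; 38 > 14 → go right. Place as right child of 14.
Insert 30: 30 < 42 → go left; 30 > 5 → go right; 30 > 14 → go right; 30 < 38 → go left. Place as left child of 38.
Insert 22: 22 < 42 → go left; 22 > 5 → go right; 22 > 14 → go right; 22 < 38 → go left; 22 < 30 → go left. Place as left child of 30.
Insert 21: 21 < 42 → go left; 21 > 5 → go right; 21 > 14 → go right; 21 < 38 → go left; 21 < 30 → go left; 21 < 22 → go left. Place as left child of 22.
Insert 54: 54 > 42 → go right; 54 < 63 → go left; 54 < 61 → go left; 54 > 50 → go right. Place as right child of 50.
Insert 26: 26 < 42 → go left; 26 > 5 → go right; 26 > 14 → go right; 26 < 38 → go left; 26 < 30 → go left; 26 > 22 → go right. Place as right child of 22.
Insert 43: 43 > 42 → go right; 43 < 63 → go left; 43 < 61 → go left; 43 < 50 → go left. Place as left child of 50.
Insert 67: 67 > 42 → go right; 67 > 63 → go right. Place as right child of 63.

Path to 22: 42 → 5 → 14 → 38 → 30 → 22
Path to 38: 42 → 5 → 14 → 38
38 lies on both paths and is an ancestor of the other node.

38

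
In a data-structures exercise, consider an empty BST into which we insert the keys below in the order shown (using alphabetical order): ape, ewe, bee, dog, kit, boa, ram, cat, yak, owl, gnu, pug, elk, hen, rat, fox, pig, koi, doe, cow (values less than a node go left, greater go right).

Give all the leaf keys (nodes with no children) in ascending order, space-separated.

cow elk fox hen koi pig rat

Resulting structure (node: left, right):
  ape: L=–, R=ewe
  ewe: L=bee, R=kit
  bee: L=–, R=dog
  dog: L=boa, R=elk
  kit: L=gnu, R=ram
  boa: L=–, R=cat
  ram: L=owl, R=yak
  cat: L=–, R=doe
  yak: L=rat, R=–
  owl: L=koi, R=pug
  gnu: L=fox, R=hen
  pug: L=pig, R=–
  elk: L=–, R=–
  hen: L=–, R=–
  rat: L=–, R=–
  fox: L=–, R=–
  pig: L=–, R=–
  koi: L=–, R=–
  doe: L=cow, R=–
  cow: L=–, R=–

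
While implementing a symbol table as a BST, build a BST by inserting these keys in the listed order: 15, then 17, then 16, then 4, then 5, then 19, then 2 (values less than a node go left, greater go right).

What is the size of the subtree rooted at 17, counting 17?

3

Insert 15: tree is empty, so 15 becomes the root.
Insert 17: 17 > 15 → go right. Place as right child of 15.
Insert 16: 16 > 15 → go right; 16 < 17 → go left. Place as left child of 17.
Insert 4: 4 < 15 → go left. Place as left child of 15.
Insert 5: 5 < 15 → go left; 5 > 4 → go right. Place as right child of 4.
Insert 19: 19 > 15 → go right; 19 > 17 → go right. Place as right child of 17.
Insert 2: 2 < 15 → go left; 2 < 4 → go left. Place as left child of 4.

Subtree rooted at 17 contains: 17, 16, 19 — 3 nodes.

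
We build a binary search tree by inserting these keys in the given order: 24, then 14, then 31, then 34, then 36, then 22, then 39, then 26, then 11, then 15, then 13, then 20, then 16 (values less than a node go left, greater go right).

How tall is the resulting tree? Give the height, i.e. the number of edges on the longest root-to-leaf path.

24: root
14: left child of 24 (depth 1)
31: right child of 24 (depth 1)
34: right child of 31 (depth 2)
36: right child of 34 (depth 3)
22: right child of 14 (depth 2)
39: right child of 36 (depth 4)
26: left child of 31 (depth 2)
11: left child of 14 (depth 2)
15: left child of 22 (depth 3)
13: right child of 11 (depth 3)
20: right child of 15 (depth 4)
16: left child of 20 (depth 5)

The deepest node is 16 at depth 5.

5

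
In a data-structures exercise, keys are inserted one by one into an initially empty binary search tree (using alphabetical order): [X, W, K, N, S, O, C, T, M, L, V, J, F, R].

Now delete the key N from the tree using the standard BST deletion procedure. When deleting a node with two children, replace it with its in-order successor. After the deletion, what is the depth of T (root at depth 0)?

X: root
W: left child of X (depth 1)
K: left child of W (depth 2)
N: right child of K (depth 3)
S: right child of N (depth 4)
O: left child of S (depth 5)
C: left child of K (depth 3)
T: right child of S (depth 5)
M: left child of N (depth 4)
L: left child of M (depth 5)
V: right child of T (depth 6)
J: right child of C (depth 4)
F: left child of J (depth 5)
R: right child of O (depth 6)

Delete N (two children — replace with in-order successor).
After deletion, path to T: X → W → K → O → S → T.

5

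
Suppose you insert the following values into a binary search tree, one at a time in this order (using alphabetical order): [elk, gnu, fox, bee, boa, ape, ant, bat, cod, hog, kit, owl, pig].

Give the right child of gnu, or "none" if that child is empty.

hog

elk: root
gnu: right child of elk (depth 1)
fox: left child of gnu (depth 2)
bee: left child of elk (depth 1)
boa: right child of bee (depth 2)
ape: left child of bee (depth 2)
ant: left child of ape (depth 3)
bat: right child of ape (depth 3)
cod: right child of boa (depth 3)
hog: right child of gnu (depth 2)
kit: right child of hog (depth 3)
owl: right child of kit (depth 4)
pig: right child of owl (depth 5)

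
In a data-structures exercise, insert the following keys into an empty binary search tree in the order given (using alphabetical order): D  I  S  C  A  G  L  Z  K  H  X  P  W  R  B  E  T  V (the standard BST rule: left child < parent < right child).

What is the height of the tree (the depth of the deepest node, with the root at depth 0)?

Resulting structure (node: left, right):
  D: L=C, R=I
  I: L=G, R=S
  S: L=L, R=Z
  C: L=A, R=–
  A: L=–, R=B
  G: L=E, R=H
  L: L=K, R=P
  Z: L=X, R=–
  K: L=–, R=–
  H: L=–, R=–
  X: L=W, R=–
  P: L=–, R=R
  W: L=T, R=–
  R: L=–, R=–
  B: L=–, R=–
  E: L=–, R=–
  T: L=–, R=V
  V: L=–, R=–

The deepest node is V at depth 7.

7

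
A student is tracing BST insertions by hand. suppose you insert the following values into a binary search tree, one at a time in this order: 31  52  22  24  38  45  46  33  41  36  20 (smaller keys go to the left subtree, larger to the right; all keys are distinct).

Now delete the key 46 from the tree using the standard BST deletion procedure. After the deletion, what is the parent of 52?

Insert 31: tree is empty, so 31 becomes the root.
Insert 52: 52 > 31 → go right. Place as right child of 31.
Insert 22: 22 < 31 → go left. Place as left child of 31.
Insert 24: 24 < 31 → go left; 24 > 22 → go right. Place as right child of 22.
Insert 38: 38 > 31 → go right; 38 < 52 → go left. Place as left child of 52.
Insert 45: 45 > 31 → go right; 45 < 52 → go left; 45 > 38 → go right. Place as right child of 38.
Insert 46: 46 > 31 → go right; 46 < 52 → go left; 46 > 38 → go right; 46 > 45 → go right. Place as right child of 45.
Insert 33: 33 > 31 → go right; 33 < 52 → go left; 33 < 38 → go left. Place as left child of 38.
Insert 41: 41 > 31 → go right; 41 < 52 → go left; 41 > 38 → go right; 41 < 45 → go left. Place as left child of 45.
Insert 36: 36 > 31 → go right; 36 < 52 → go left; 36 < 38 → go left; 36 > 33 → go right. Place as right child of 33.
Insert 20: 20 < 31 → go left; 20 < 22 → go left. Place as left child of 22.

Delete 46 (at most one child — splice it out).
After deletion, 52's parent is 31.

31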